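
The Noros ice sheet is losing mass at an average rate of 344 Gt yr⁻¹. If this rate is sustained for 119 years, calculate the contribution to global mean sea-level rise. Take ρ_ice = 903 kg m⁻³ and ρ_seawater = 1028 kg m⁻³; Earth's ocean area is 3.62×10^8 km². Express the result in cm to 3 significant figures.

≈ 11.0 cm

Total mass lost = 344 Gt/yr × 119 yr = 4.094×10^4 Gt = 4.094×10^16 kg.
ρ_w = 1028 kg m⁻³, so water volume = 4.094×10^16 / 1028 = 3.982×10^13 m³.
Δh = 3.982×10^13 / 3.62×10^14 = 0.110 m = 11.0 cm.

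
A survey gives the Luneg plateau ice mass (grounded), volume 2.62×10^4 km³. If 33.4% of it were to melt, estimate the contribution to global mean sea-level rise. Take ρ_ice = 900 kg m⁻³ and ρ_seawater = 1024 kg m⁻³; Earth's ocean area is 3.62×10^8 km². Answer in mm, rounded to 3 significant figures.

≈ 21.2 mm

Luneg: 0.334 × 2.62×10^4 km³ × (900/1024) = 7691 km³ of water.
Spread over 3.62×10^14 m² of ocean, Δh = 7.691×10^12 / 3.62×10^14 = 0.0212 m = 21.2 mm.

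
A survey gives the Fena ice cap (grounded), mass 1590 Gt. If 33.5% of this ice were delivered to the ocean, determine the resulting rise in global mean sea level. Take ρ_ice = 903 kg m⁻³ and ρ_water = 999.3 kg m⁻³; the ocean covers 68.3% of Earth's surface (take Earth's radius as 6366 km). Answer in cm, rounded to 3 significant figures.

Fena: 0.335 × 1590 Gt = 5.326×10^14 kg; dividing by ρ_w = 999.3 kg m⁻³ gives 5.330×10^11 m³ of water.
Spread over 3.48×10^14 m² of ocean, Δh = 5.330×10^11 / 3.48×10^14 = 1.53×10^-3 m = 0.153 cm.

≈ 0.153 cm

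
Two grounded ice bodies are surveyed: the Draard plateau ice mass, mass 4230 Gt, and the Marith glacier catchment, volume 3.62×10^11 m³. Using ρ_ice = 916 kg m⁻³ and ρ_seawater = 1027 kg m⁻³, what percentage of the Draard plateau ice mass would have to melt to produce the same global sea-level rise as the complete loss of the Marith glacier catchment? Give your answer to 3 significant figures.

Equal sea-level rise means equal mass of meltwater, i.e. equal mass of ice lost.
Ice mass of Marith: 3.316×10^14 kg; ice mass of Draard: 4.230×10^15 kg.
Fraction required = 3.316×10^14 / 4.230×10^15 = 0.0784 → 7.84 %.

≈ 7.84 %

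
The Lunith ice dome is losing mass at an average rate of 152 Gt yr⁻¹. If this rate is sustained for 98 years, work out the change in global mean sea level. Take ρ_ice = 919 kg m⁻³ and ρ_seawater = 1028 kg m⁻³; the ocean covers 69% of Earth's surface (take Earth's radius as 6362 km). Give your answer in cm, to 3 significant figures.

Total mass lost = 152 Gt/yr × 98 yr = 1.490×10^4 Gt = 1.490×10^16 kg.
ρ_w = 1028 kg m⁻³, so water volume = 1.490×10^16 / 1028 = 1.449×10^13 m³.
Δh = 1.449×10^13 / 3.51×10^14 = 0.0413 m = 4.13 cm.

≈ 4.13 cm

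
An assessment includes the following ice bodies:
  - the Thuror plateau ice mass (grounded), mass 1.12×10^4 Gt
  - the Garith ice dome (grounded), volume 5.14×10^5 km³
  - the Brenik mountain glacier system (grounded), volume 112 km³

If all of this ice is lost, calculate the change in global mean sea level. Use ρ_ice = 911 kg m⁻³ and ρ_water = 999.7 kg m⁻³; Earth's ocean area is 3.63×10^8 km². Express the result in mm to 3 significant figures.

Thuror: 1.12×10^4 Gt = 1.120×10^16 kg; dividing by ρ_w = 999.7 kg m⁻³ gives 1.120×10^13 m³ of water.
Garith: 5.14×10^5 km³ × (911/999.7) = 4.684×10^5 km³ of water.
Brenik: 112 km³ × (911/999.7) = 102.1 km³ of water.
Total added water ≈ 4.797×10^14 m³ over 3.63×10^14 m² → Δh = 1.32 m = 1320 mm.

≈ 1320 mm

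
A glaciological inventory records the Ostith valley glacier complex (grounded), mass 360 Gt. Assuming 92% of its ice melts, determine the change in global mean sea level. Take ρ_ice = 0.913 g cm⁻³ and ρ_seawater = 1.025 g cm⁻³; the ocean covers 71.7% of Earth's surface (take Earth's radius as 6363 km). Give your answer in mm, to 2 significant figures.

≈ 0.89 mm

Ostith: 0.92 × 360 Gt = 3.312×10^14 kg; dividing by ρ_w = 1.025 g cm⁻³ = 1025 kg m⁻³ gives 3.231×10^11 m³ of water.
Spread over 3.65×10^14 m² of ocean, Δh = 3.231×10^11 / 3.65×10^14 = 8.86×10^-4 m = 0.89 mm.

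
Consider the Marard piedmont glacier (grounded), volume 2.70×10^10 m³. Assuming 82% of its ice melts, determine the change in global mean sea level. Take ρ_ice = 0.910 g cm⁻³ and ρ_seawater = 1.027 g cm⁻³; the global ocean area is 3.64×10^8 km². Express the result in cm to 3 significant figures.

Marard: 0.82 × 2.70×10^10 m³ × (910/1027) = 1.962×10^10 m³ of water.
Spread over 3.64×10^14 m² of ocean, Δh = 1.962×10^10 / 3.64×10^14 = 5.39×10^-5 m = 5.39×10^-3 cm.

≈ 5.39×10^-3 cm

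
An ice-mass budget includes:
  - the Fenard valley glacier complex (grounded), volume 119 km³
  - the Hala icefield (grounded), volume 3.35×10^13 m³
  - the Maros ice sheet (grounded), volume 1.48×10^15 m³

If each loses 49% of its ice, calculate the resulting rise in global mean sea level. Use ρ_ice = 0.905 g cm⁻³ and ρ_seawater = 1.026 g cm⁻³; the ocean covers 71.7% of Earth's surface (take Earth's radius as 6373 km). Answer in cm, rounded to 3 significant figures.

Fenard: 0.49 × 119 km³ × (905/1026) = 51.43 km³ of water.
Hala: 0.49 × 3.35×10^13 m³ × (905/1026) = 1.448×10^13 m³ of water.
Maros: 0.49 × 1.48×10^15 m³ × (905/1026) = 6.397×10^14 m³ of water.
Total added water ≈ 6.542×10^14 m³ over 3.66×10^14 m² → Δh = 1.79 m = 179 cm.

≈ 179 cm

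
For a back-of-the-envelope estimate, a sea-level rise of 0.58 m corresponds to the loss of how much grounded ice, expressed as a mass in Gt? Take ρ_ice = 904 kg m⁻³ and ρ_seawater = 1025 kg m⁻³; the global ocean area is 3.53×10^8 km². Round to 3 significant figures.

≈ 2.10×10^5 Gt

Required water volume = Δh × A = 0.58 m × 3.53×10^14 m² = 2.047×10^14 m³.
ρ_w = 1025 kg m⁻³, so the mass of water = 2.047×10^14 m³ × 1025 kg m⁻³ = 2.099×10^17 kg = 2.10×10^5 Gt (and the same mass of ice, by conservation).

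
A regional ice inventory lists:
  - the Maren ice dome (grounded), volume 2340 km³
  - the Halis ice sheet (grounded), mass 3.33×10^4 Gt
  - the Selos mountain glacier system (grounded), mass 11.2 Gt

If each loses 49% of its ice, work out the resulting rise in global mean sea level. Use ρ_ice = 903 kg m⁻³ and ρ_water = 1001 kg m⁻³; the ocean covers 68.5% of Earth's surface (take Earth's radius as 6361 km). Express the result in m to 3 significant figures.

Maren: 0.49 × 2340 km³ × (903/1001) = 1034 km³ of water.
Halis: 0.49 × 3.33×10^4 Gt = 1.632×10^16 kg; dividing by ρ_w = 1001 kg m⁻³ gives 1.630×10^13 m³ of water.
Selos: 0.49 × 11.2 Gt = 5.488×10^12 kg; dividing by ρ_w = 1001 kg m⁻³ gives 5.483×10^9 m³ of water.
Total added water ≈ 1.734×10^13 m³ over 3.48×10^14 m² → Δh = 0.0498 m.

≈ 0.0498 m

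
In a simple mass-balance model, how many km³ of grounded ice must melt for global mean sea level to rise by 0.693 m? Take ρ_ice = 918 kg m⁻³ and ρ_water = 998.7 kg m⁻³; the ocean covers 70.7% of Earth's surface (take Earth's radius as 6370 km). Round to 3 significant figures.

Required water volume = Δh × A = 0.693 m × 3.61×10^14 m² = 2.498×10^14 m³ = 2.498×10^5 km³.
Ice volume = water volume × ρ_w/ρ_ice = 2.498×10^5 × 998.7/918 = 2.72×10^5 km³.

≈ 2.72×10^5 km³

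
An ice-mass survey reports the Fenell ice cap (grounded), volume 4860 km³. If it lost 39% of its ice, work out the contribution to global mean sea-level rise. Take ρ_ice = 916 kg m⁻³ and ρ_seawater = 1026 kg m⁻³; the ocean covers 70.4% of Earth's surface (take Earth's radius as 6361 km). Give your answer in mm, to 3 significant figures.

Fenell: 0.39 × 4860 km³ × (916/1026) = 1692 km³ of water.
Spread over 3.58×10^14 m² of ocean, Δh = 1.692×10^12 / 3.58×10^14 = 4.73×10^-3 m = 4.73 mm.

≈ 4.73 mm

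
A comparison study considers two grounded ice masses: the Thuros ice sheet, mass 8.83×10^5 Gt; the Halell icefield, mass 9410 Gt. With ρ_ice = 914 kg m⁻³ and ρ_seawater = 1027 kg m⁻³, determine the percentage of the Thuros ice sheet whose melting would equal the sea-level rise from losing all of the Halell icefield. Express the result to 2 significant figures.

≈ 1.1 %

Equal sea-level rise means equal mass of meltwater, i.e. equal mass of ice lost.
Ice mass of Halell: 9.410×10^15 kg; ice mass of Thuros: 8.830×10^17 kg.
Fraction required = 9.410×10^15 / 8.830×10^17 = 0.0107 → 1.1 %.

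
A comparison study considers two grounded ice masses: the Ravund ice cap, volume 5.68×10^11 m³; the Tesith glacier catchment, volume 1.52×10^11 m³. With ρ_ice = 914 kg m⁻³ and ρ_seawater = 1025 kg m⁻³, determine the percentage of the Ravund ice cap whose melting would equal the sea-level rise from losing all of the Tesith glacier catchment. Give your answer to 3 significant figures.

≈ 26.8 %

Equal sea-level rise means equal mass of meltwater, i.e. equal mass of ice lost.
Ice mass of Tesith: 1.389×10^14 kg; ice mass of Ravund: 5.192×10^14 kg.
Fraction required = 1.389×10^14 / 5.192×10^14 = 0.268 → 26.8 %.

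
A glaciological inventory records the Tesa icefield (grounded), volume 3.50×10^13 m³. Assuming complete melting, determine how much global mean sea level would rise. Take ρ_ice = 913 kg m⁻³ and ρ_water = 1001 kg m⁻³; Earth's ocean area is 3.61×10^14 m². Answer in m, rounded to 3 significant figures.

Tesa: 3.50×10^13 m³ × (913/1001) = 3.192×10^13 m³ of water.
Spread over 3.61×10^14 m² of ocean, Δh = 3.192×10^13 / 3.61×10^14 = 0.0884 m.

≈ 0.0884 m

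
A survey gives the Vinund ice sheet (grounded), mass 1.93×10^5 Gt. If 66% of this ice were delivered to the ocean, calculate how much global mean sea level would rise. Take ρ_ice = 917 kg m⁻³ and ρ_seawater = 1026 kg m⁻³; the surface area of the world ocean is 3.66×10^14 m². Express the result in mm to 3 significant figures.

Vinund: 0.66 × 1.93×10^5 Gt = 1.274×10^17 kg; dividing by ρ_w = 1026 kg m⁻³ gives 1.242×10^14 m³ of water.
Spread over 3.66×10^14 m² of ocean, Δh = 1.242×10^14 / 3.66×10^14 = 0.339 m = 339 mm.

≈ 339 mm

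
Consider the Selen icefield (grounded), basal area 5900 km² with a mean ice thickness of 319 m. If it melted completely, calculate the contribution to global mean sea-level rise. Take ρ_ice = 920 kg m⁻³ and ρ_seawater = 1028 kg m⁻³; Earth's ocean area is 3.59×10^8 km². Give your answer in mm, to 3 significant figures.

≈ 4.69 mm

Selen: ice volume = 5900 km² × 319 m = 1882 km³; 1882 × (920/1028) = 1684 km³ of water.
Spread over 3.59×10^14 m² of ocean, Δh = 1.684×10^12 / 3.59×10^14 = 4.69×10^-3 m = 4.69 mm.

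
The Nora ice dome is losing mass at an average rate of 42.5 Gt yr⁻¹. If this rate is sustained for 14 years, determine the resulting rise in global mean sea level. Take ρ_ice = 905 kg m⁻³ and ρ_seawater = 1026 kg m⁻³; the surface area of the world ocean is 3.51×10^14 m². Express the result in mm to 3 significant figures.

≈ 1.65 mm

Total mass lost = 42.5 Gt/yr × 14 yr = 595.0 Gt = 5.950×10^14 kg.
ρ_w = 1026 kg m⁻³, so water volume = 5.950×10^14 / 1026 = 5.799×10^11 m³.
Δh = 5.799×10^11 / 3.51×10^14 = 1.65×10^-3 m = 1.65 mm.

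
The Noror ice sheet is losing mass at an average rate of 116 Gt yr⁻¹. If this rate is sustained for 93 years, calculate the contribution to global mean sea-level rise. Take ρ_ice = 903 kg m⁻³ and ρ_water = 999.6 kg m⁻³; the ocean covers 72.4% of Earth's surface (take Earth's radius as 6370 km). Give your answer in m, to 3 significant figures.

≈ 0.0292 m

Total mass lost = 116 Gt/yr × 93 yr = 1.079×10^4 Gt = 1.079×10^16 kg.
ρ_w = 999.6 kg m⁻³, so water volume = 1.079×10^16 / 999.6 = 1.079×10^13 m³.
Δh = 1.079×10^13 / 3.69×10^14 = 0.0292 m.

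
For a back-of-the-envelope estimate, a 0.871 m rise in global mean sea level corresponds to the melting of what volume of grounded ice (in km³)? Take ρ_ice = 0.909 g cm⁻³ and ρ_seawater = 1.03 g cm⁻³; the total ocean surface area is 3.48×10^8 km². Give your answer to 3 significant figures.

≈ 3.43×10^5 km³

Required water volume = Δh × A = 0.871 m × 3.48×10^14 m² = 3.031×10^14 m³ = 3.031×10^5 km³.
Ice volume = water volume × ρ_w/ρ_ice = 3.031×10^5 × 1030/909 = 3.43×10^5 km³.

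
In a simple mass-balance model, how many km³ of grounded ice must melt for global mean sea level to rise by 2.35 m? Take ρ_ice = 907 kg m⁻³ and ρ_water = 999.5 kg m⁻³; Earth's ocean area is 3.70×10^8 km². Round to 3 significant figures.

Required water volume = Δh × A = 2.35 m × 3.70×10^14 m² = 8.695×10^14 m³ = 8.695×10^5 km³.
Ice volume = water volume × ρ_w/ρ_ice = 8.695×10^5 × 999.5/907 = 9.58×10^5 km³.

≈ 9.58×10^5 km³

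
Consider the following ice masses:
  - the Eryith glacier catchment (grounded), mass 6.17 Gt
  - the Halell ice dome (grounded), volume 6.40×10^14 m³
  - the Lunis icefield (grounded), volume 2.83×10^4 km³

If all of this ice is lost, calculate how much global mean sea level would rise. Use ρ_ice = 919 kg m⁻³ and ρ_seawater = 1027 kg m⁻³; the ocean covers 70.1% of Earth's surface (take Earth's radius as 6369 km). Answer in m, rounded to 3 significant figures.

Eryith: 6.17 Gt = 6.170×10^12 kg; dividing by ρ_w = 1027 kg m⁻³ gives 6.008×10^9 m³ of water.
Halell: 6.40×10^14 m³ × (919/1027) = 5.727×10^14 m³ of water.
Lunis: 2.83×10^4 km³ × (919/1027) = 2.532×10^4 km³ of water.
Total added water ≈ 5.980×10^14 m³ over 3.57×10^14 m² → Δh = 1.67 m.

≈ 1.67 m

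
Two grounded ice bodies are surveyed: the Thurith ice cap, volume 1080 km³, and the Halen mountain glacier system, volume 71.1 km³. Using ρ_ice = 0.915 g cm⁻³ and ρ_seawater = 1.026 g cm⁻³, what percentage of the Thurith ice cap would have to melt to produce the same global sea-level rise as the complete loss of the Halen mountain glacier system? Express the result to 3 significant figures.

Equal sea-level rise means equal mass of meltwater, i.e. equal mass of ice lost.
Ice mass of Halen: 6.506×10^13 kg; ice mass of Thurith: 9.882×10^14 kg.
Fraction required = 6.506×10^13 / 9.882×10^14 = 0.0658 → 6.58 %.

≈ 6.58 %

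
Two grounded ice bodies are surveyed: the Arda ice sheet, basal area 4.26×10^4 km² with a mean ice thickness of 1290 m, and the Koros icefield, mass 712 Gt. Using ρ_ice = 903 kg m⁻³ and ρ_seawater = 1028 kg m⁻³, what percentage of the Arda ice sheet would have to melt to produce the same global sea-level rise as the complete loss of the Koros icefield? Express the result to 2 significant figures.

Equal sea-level rise means equal mass of meltwater, i.e. equal mass of ice lost.
Ice mass of Koros: 7.120×10^14 kg; ice mass of Arda: 4.962×10^16 kg.
Fraction required = 7.120×10^14 / 4.962×10^16 = 0.0143 → 1.4 %.

≈ 1.4 %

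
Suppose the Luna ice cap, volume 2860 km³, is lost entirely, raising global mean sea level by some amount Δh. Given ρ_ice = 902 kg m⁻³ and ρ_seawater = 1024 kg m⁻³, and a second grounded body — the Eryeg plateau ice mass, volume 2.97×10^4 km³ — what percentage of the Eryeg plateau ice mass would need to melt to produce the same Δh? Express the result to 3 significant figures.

Equal sea-level rise means equal mass of meltwater, i.e. equal mass of ice lost.
Ice mass of Luna: 2.580×10^15 kg; ice mass of Eryeg: 2.679×10^16 kg.
Fraction required = 2.580×10^15 / 2.679×10^16 = 0.0963 → 9.63 %.

≈ 9.63 %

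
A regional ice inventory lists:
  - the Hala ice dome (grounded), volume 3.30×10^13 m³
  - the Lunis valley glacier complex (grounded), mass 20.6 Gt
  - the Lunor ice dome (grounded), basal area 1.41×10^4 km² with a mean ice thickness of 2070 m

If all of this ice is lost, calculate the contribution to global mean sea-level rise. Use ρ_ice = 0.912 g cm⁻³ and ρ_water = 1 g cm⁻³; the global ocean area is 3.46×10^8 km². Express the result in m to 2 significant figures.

≈ 0.16 m

Hala: 3.30×10^13 m³ × (912/1000) = 3.010×10^13 m³ of water.
Lunis: 20.6 Gt = 2.060×10^13 kg; dividing by ρ_w = 1 g cm⁻³ = 1000 kg m⁻³ gives 2.060×10^10 m³ of water.
Lunor: ice volume = 1.41×10^4 km² × 2070 m = 2.919×10^4 km³; 2.919×10^4 × (912/1000) = 2.662×10^4 km³ of water.
Total added water ≈ 5.674×10^13 m³ over 3.46×10^14 m² → Δh = 0.164 m.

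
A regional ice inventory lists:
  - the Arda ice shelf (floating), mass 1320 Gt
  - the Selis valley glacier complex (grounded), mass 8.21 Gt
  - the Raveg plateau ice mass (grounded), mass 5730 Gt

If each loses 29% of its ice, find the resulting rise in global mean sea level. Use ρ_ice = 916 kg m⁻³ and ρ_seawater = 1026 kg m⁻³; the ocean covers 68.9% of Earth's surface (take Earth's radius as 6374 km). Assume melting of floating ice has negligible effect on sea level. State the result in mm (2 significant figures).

The Arda ice shelf is floating and already displaces its own weight of water, so its melt adds essentially nothing to sea level.
Selis: 0.29 × 8.21 Gt = 2.381×10^12 kg; dividing by ρ_w = 1026 kg m⁻³ gives 2.321×10^9 m³ of water.
Raveg: 0.29 × 5730 Gt = 1.662×10^15 kg; dividing by ρ_w = 1026 kg m⁻³ gives 1.620×10^12 m³ of water.
Total added water ≈ 1.622×10^12 m³ over 3.52×10^14 m² → Δh = 4.61×10^-3 m = 4.6 mm.

≈ 4.6 mm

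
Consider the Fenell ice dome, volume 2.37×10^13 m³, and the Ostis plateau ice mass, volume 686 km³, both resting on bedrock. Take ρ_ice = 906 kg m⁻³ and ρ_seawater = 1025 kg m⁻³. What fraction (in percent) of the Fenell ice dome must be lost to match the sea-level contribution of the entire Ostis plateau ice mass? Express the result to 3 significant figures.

Equal sea-level rise means equal mass of meltwater, i.e. equal mass of ice lost.
Ice mass of Ostis: 6.215×10^14 kg; ice mass of Fenell: 2.147×10^16 kg.
Fraction required = 6.215×10^14 / 2.147×10^16 = 0.0289 → 2.89 %.

≈ 2.89 %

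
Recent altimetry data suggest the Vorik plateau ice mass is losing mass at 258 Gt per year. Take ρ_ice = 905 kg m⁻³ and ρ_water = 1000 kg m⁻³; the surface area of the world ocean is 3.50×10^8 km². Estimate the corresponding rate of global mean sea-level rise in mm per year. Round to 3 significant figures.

≈ 0.737 mm/yr

ρ_w = 1000 kg m⁻³. Annual water volume added = 258 Gt / ρ_w = 2.580×10^14 kg / 1000 kg m⁻³ = 2.580×10^11 m³.
Δh per year = 2.580×10^11 / 3.50×10^14 = 7.37×10^-4 m = 0.737 mm.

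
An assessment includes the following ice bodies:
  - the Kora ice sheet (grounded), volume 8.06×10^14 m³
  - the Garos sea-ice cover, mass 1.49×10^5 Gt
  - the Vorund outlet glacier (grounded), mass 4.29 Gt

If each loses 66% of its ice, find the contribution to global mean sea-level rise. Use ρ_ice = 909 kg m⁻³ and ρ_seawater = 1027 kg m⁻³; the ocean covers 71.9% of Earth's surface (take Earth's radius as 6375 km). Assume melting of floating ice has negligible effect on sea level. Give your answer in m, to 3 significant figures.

≈ 1.28 m

Kora: 0.66 × 8.06×10^14 m³ × (909/1027) = 4.708×10^14 m³ of water.
The Garos sea-ice cover is floating and already displaces its own weight of water, so its melt adds essentially nothing to sea level.
Vorund: 0.66 × 4.29 Gt = 2.831×10^12 kg; dividing by ρ_w = 1027 kg m⁻³ gives 2.757×10^9 m³ of water.
Total added water ≈ 4.708×10^14 m³ over 3.67×10^14 m² → Δh = 1.28 m.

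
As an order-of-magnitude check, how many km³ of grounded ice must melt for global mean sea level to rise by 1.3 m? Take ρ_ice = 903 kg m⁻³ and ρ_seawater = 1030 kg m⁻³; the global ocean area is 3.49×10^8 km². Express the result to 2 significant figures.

≈ 5.2×10^5 km³

Required water volume = Δh × A = 1.3 m × 3.49×10^14 m² = 4.537×10^14 m³ = 4.537×10^5 km³.
Ice volume = water volume × ρ_w/ρ_ice = 4.537×10^5 × 1030/903 = 5.2×10^5 km³.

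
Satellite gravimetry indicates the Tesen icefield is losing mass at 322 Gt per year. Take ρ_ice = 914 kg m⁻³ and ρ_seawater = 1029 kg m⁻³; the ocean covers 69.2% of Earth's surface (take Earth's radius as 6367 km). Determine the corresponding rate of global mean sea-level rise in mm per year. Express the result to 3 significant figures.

ρ_w = 1029 kg m⁻³. Annual water volume added = 322 Gt / ρ_w = 3.220×10^14 kg / 1029 kg m⁻³ = 3.129×10^11 m³.
Δh per year = 3.129×10^11 / 3.53×10^14 = 8.88×10^-4 m = 0.888 mm.

≈ 0.888 mm/yr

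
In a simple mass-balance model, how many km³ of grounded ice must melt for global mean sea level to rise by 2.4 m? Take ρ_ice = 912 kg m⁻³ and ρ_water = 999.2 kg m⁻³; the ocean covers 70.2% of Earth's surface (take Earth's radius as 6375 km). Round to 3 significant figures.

Required water volume = Δh × A = 2.4 m × 3.59×10^14 m² = 8.604×10^14 m³ = 8.604×10^5 km³.
Ice volume = water volume × ρ_w/ρ_ice = 8.604×10^5 × 999.2/912 = 9.43×10^5 km³.

≈ 9.43×10^5 km³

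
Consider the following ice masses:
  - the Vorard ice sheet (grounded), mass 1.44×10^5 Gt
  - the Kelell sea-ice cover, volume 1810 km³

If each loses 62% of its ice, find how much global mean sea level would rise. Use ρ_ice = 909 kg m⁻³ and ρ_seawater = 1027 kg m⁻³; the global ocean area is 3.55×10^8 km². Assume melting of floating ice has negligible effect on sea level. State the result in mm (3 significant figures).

Vorard: 0.62 × 1.44×10^5 Gt = 8.928×10^16 kg; dividing by ρ_w = 1027 kg m⁻³ gives 8.693×10^13 m³ of water.
The Kelell sea-ice cover is floating and already displaces its own weight of water, so its melt adds essentially nothing to sea level.
Total added water ≈ 8.693×10^13 m³ over 3.55×10^14 m² → Δh = 0.245 m = 245 mm.

≈ 245 mm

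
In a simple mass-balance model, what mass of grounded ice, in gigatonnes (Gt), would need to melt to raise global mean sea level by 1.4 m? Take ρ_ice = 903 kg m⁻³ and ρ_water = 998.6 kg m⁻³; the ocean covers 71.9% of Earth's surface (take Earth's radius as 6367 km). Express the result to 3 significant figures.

≈ 5.12×10^5 Gt

Required water volume = Δh × A = 1.4 m × 3.66×10^14 m² = 5.128×10^14 m³.
ρ_w = 998.6 kg m⁻³, so the mass of water = 5.128×10^14 m³ × 998.6 kg m⁻³ = 5.121×10^17 kg = 5.12×10^5 Gt (and the same mass of ice, by conservation).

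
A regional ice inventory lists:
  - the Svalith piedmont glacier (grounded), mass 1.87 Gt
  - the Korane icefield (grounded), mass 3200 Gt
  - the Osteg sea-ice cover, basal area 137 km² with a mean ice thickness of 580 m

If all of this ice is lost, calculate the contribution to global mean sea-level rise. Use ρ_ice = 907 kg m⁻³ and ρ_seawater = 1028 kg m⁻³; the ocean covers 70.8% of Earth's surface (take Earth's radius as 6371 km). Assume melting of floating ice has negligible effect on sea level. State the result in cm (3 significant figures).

Svalith: 1.87 Gt = 1.870×10^12 kg; dividing by ρ_w = 1028 kg m⁻³ gives 1.819×10^9 m³ of water.
Korane: 3200 Gt = 3.200×10^15 kg; dividing by ρ_w = 1028 kg m⁻³ gives 3.113×10^12 m³ of water.
The Osteg sea-ice cover is floating and already displaces its own weight of water, so its melt adds essentially nothing to sea level.
Total added water ≈ 3.115×10^12 m³ over 3.61×10^14 m² → Δh = 8.62×10^-3 m = 0.862 cm.

≈ 0.862 cm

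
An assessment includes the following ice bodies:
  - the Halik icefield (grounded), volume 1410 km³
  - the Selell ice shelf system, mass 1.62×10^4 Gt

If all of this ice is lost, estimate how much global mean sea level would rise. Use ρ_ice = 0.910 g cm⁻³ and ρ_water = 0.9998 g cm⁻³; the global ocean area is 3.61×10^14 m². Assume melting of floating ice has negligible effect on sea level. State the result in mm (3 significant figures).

Halik: 1410 km³ × (910/999.8) = 1283 km³ of water.
The Selell ice shelf system is floating and already displaces its own weight of water, so its melt adds essentially nothing to sea level.
Total added water ≈ 1.283×10^12 m³ over 3.61×10^14 m² → Δh = 3.56×10^-3 m = 3.56 mm.

≈ 3.56 mm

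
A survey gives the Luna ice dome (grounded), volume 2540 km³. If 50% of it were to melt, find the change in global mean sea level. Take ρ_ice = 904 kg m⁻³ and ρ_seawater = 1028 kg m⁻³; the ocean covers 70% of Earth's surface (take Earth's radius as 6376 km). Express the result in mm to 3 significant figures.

≈ 3.12 mm

Luna: 0.5 × 2540 km³ × (904/1028) = 1117 km³ of water.
Spread over 3.58×10^14 m² of ocean, Δh = 1.117×10^12 / 3.58×10^14 = 3.12×10^-3 m = 3.12 mm.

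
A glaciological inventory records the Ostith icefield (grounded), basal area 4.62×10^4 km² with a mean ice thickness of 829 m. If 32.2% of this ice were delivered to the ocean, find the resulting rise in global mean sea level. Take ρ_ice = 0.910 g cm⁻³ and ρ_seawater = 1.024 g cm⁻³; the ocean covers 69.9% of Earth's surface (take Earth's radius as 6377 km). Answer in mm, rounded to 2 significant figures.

Ostith: ice volume = 4.62×10^4 km² × 829 m = 3.830×10^4 km³; 0.322 × 3.830×10^4 × (910/1024) = 1.096×10^4 km³ of water.
Spread over 3.57×10^14 m² of ocean, Δh = 1.096×10^13 / 3.57×10^14 = 0.0307 m = 31 mm.

≈ 31 mm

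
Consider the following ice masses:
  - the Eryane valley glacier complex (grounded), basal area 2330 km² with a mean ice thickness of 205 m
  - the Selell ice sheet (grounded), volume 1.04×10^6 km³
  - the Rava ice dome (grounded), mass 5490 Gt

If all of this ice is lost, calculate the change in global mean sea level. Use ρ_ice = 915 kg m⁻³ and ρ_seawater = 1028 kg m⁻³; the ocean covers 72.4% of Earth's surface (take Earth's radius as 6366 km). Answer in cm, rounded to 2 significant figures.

≈ 250 cm

Eryane: ice volume = 2330 km² × 205 m = 477.6 km³; 477.6 × (915/1028) = 425.1 km³ of water.
Selell: 1.04×10^6 km³ × (915/1028) = 9.257×10^5 km³ of water.
Rava: 5490 Gt = 5.490×10^15 kg; dividing by ρ_w = 1028 kg m⁻³ gives 5.340×10^12 m³ of water.
Total added water ≈ 9.314×10^14 m³ over 3.69×10^14 m² → Δh = 2.53 m = 250 cm.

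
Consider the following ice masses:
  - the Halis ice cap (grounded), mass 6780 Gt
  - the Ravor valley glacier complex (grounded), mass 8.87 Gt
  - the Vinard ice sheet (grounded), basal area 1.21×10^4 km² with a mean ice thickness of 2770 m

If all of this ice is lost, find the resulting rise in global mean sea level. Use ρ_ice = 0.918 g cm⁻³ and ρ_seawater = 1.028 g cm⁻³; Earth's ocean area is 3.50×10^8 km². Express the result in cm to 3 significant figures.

≈ 10.4 cm

Halis: 6780 Gt = 6.780×10^15 kg; dividing by ρ_w = 1.028 g cm⁻³ = 1028 kg m⁻³ gives 6.595×10^12 m³ of water.
Ravor: 8.87 Gt = 8.870×10^12 kg; dividing by ρ_w = 1028 kg m⁻³ gives 8.628×10^9 m³ of water.
Vinard: ice volume = 1.21×10^4 km² × 2770 m = 3.352×10^4 km³; 3.352×10^4 × (918/1028) = 2.993×10^4 km³ of water.
Total added water ≈ 3.653×10^13 m³ over 3.50×10^14 m² → Δh = 0.104 m = 10.4 cm.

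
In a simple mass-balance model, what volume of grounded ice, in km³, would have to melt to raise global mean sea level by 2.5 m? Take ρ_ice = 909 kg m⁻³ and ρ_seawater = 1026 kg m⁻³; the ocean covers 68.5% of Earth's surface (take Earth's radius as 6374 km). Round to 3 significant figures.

≈ 9.87×10^5 km³

Required water volume = Δh × A = 2.5 m × 3.50×10^14 m² = 8.743×10^14 m³ = 8.743×10^5 km³.
Ice volume = water volume × ρ_w/ρ_ice = 8.743×10^5 × 1026/909 = 9.87×10^5 km³.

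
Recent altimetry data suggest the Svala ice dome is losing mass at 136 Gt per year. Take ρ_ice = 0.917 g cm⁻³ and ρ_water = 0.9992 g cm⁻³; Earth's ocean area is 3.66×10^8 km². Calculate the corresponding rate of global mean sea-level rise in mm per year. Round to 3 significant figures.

ρ_w = 0.9992 g cm⁻³ = 999.2 kg m⁻³. Annual water volume added = 136 Gt / ρ_w = 1.360×10^14 kg / 999.2 kg m⁻³ = 1.361×10^11 m³.
Δh per year = 1.361×10^11 / 3.66×10^14 = 3.72×10^-4 m = 0.372 mm.

≈ 0.372 mm/yr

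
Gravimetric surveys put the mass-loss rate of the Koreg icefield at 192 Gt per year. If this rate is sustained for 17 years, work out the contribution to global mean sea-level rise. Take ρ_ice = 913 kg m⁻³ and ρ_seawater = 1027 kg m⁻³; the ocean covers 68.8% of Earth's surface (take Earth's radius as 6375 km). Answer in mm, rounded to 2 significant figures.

≈ 9.0 mm

Total mass lost = 192 Gt/yr × 17 yr = 3264 Gt = 3.264×10^15 kg.
ρ_w = 1027 kg m⁻³, so water volume = 3.264×10^15 / 1027 = 3.178×10^12 m³.
Δh = 3.178×10^12 / 3.51×10^14 = 9.05×10^-3 m = 9.0 mm.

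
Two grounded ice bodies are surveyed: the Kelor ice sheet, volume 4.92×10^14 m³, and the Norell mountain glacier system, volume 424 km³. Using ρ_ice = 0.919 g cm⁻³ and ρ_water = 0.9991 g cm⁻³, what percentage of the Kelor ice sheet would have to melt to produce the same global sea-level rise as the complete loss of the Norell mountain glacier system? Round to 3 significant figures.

≈ 0.0862 %

Equal sea-level rise means equal mass of meltwater, i.e. equal mass of ice lost.
Ice mass of Norell: 3.897×10^14 kg; ice mass of Kelor: 4.521×10^17 kg.
Fraction required = 3.897×10^14 / 4.521×10^17 = 8.62×10^-4 → 0.0862 %.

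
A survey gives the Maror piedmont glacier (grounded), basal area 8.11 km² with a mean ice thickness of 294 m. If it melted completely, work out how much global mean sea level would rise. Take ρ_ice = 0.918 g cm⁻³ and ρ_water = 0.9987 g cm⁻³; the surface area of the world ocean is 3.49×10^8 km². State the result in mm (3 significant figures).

≈ 6.28×10^-3 mm

Maror: ice volume = 8.11 km² × 294 m = 2.384 km³; 2.384 × (918/998.7) = 2.192 km³ of water.
Spread over 3.49×10^14 m² of ocean, Δh = 2.192×10^9 / 3.49×10^14 = 6.28×10^-6 m = 6.28×10^-3 mm.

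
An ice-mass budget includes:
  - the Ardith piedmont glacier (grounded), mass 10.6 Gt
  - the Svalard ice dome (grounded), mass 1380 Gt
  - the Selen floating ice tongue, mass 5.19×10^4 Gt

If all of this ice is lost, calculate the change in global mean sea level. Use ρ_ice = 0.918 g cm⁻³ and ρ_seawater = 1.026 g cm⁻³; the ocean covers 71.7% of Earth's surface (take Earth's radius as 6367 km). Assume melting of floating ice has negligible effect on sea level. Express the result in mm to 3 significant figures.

Ardith: 10.6 Gt = 1.060×10^13 kg; dividing by ρ_w = 1.026 g cm⁻³ = 1026 kg m⁻³ gives 1.033×10^10 m³ of water.
Svalard: 1380 Gt = 1.380×10^15 kg; dividing by ρ_w = 1026 kg m⁻³ gives 1.345×10^12 m³ of water.
The Selen floating ice tongue is floating and already displaces its own weight of water, so its melt adds essentially nothing to sea level.
Total added water ≈ 1.355×10^12 m³ over 3.65×10^14 m² → Δh = 3.71×10^-3 m = 3.71 mm.

≈ 3.71 mm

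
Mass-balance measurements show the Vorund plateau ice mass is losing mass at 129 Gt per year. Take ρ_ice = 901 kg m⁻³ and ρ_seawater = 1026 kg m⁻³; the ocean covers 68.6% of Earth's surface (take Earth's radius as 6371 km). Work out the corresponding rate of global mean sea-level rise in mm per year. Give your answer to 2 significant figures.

ρ_w = 1026 kg m⁻³. Annual water volume added = 129 Gt / ρ_w = 1.290×10^14 kg / 1026 kg m⁻³ = 1.257×10^11 m³.
Δh per year = 1.257×10^11 / 3.50×10^14 = 3.59×10^-4 m = 0.36 mm.

≈ 0.36 mm/yr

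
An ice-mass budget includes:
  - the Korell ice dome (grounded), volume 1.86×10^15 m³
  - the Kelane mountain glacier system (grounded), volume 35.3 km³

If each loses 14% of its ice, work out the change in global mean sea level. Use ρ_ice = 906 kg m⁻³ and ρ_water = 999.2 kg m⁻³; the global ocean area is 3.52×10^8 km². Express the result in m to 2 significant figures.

≈ 0.67 m

Korell: 0.14 × 1.86×10^15 m³ × (906/999.2) = 2.361×10^14 m³ of water.
Kelane: 0.14 × 35.3 km³ × (906/999.2) = 4.481 km³ of water.
Total added water ≈ 2.361×10^14 m³ over 3.52×10^14 m² → Δh = 0.671 m.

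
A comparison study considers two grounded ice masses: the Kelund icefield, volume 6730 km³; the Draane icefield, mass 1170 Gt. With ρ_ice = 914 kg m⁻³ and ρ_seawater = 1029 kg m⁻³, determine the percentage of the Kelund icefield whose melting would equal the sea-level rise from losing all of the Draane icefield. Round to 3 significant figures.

Equal sea-level rise means equal mass of meltwater, i.e. equal mass of ice lost.
Ice mass of Draane: 1.170×10^15 kg; ice mass of Kelund: 6.151×10^15 kg.
Fraction required = 1.170×10^15 / 6.151×10^15 = 0.190 → 19.0 %.

≈ 19.0 %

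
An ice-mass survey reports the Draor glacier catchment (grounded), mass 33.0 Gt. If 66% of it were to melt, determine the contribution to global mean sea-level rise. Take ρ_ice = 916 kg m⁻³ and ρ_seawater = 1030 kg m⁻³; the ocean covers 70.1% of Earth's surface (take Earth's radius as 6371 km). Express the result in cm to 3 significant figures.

≈ 5.91×10^-3 cm

Draor: 0.66 × 33.0 Gt = 2.178×10^13 kg; dividing by ρ_w = 1030 kg m⁻³ gives 2.115×10^10 m³ of water.
Spread over 3.58×10^14 m² of ocean, Δh = 2.115×10^10 / 3.58×10^14 = 5.91×10^-5 m = 5.91×10^-3 cm.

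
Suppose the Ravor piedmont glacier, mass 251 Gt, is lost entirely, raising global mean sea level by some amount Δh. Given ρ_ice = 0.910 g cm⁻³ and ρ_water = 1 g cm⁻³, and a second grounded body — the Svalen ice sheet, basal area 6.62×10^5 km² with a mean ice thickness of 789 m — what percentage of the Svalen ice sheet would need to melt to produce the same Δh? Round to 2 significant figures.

Equal sea-level rise means equal mass of meltwater, i.e. equal mass of ice lost.
Ice mass of Ravor: 2.510×10^14 kg; ice mass of Svalen: 4.753×10^17 kg.
Fraction required = 2.510×10^14 / 4.753×10^17 = 5.28×10^-4 → 0.053 %.

≈ 0.053 %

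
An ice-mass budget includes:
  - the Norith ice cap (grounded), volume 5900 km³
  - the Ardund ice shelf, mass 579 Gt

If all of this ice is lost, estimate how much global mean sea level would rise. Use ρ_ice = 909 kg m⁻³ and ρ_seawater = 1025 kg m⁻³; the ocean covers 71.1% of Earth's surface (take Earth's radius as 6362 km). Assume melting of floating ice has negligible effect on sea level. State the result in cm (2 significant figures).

≈ 1.4 cm

Norith: 5900 km³ × (909/1025) = 5232 km³ of water.
The Ardund ice shelf is floating and already displaces its own weight of water, so its melt adds essentially nothing to sea level.
Total added water ≈ 5.232×10^12 m³ over 3.62×10^14 m² → Δh = 0.0145 m = 1.4 cm.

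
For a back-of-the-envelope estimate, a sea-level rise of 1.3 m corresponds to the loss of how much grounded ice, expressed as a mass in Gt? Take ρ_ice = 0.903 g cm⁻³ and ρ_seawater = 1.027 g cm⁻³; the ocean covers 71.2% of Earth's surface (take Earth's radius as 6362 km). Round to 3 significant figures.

≈ 4.83×10^5 Gt

Required water volume = Δh × A = 1.3 m × 3.62×10^14 m² = 4.708×10^14 m³.
ρ_w = 1.027 g cm⁻³ = 1027 kg m⁻³, so the mass of water = 4.708×10^14 m³ × 1027 kg m⁻³ = 4.835×10^17 kg = 4.83×10^5 Gt (and the same mass of ice, by conservation).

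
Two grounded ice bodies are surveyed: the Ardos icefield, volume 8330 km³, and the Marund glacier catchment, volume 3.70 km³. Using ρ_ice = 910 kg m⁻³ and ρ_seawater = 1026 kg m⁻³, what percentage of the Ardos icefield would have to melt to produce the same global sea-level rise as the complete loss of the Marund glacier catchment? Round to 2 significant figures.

≈ 0.044 %

Equal sea-level rise means equal mass of meltwater, i.e. equal mass of ice lost.
Ice mass of Marund: 3.367×10^12 kg; ice mass of Ardos: 7.580×10^15 kg.
Fraction required = 3.367×10^12 / 7.580×10^15 = 4.44×10^-4 → 0.044 %.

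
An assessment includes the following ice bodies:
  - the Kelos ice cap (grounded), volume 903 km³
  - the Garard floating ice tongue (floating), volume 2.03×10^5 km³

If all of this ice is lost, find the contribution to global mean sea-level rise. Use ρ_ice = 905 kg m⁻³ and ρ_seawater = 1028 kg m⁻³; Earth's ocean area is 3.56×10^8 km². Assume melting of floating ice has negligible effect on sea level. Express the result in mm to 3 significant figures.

Kelos: 903 km³ × (905/1028) = 795.0 km³ of water.
The Garard floating ice tongue is floating and already displaces its own weight of water, so its melt adds essentially nothing to sea level.
Total added water ≈ 7.950×10^11 m³ over 3.56×10^14 m² → Δh = 2.23×10^-3 m = 2.23 mm.

≈ 2.23 mm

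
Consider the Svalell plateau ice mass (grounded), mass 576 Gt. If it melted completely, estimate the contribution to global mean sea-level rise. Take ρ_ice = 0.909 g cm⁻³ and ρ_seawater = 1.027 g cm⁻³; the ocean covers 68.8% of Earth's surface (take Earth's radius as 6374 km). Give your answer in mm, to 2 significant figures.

≈ 1.6 mm

Svalell: 576 Gt = 5.760×10^14 kg; dividing by ρ_w = 1.027 g cm⁻³ = 1027 kg m⁻³ gives 5.609×10^11 m³ of water.
Spread over 3.51×10^14 m² of ocean, Δh = 5.609×10^11 / 3.51×10^14 = 1.60×10^-3 m = 1.6 mm.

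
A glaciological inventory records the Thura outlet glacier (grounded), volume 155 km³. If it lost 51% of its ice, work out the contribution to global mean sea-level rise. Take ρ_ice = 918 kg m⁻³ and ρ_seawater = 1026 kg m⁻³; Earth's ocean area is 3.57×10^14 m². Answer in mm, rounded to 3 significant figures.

≈ 0.198 mm

Thura: 0.51 × 155 km³ × (918/1026) = 70.73 km³ of water.
Spread over 3.57×10^14 m² of ocean, Δh = 7.073×10^10 / 3.57×10^14 = 1.98×10^-4 m = 0.198 mm.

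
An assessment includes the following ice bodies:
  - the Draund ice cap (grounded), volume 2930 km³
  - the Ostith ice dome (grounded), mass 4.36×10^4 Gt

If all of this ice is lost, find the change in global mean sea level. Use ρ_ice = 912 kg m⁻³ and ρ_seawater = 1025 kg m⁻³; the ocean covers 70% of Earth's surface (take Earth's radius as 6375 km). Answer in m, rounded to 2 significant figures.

≈ 0.13 m

Draund: 2930 km³ × (912/1025) = 2607 km³ of water.
Ostith: 4.36×10^4 Gt = 4.360×10^16 kg; dividing by ρ_w = 1025 kg m⁻³ gives 4.254×10^13 m³ of water.
Total added water ≈ 4.514×10^13 m³ over 3.57×10^14 m² → Δh = 0.126 m.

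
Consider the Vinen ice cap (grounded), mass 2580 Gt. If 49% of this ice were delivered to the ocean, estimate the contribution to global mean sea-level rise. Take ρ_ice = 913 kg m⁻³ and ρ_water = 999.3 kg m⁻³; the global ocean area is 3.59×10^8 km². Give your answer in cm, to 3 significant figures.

≈ 0.352 cm

Vinen: 0.49 × 2580 Gt = 1.264×10^15 kg; dividing by ρ_w = 999.3 kg m⁻³ gives 1.265×10^12 m³ of water.
Spread over 3.59×10^14 m² of ocean, Δh = 1.265×10^12 / 3.59×10^14 = 3.52×10^-3 m = 0.352 cm.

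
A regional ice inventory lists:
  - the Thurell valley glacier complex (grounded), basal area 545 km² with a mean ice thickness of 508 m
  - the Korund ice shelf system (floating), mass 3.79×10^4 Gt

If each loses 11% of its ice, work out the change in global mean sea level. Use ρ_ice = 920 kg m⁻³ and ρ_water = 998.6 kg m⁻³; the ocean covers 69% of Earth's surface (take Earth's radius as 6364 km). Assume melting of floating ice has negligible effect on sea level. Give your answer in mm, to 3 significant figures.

Thurell: ice volume = 545 km² × 508 m = 276.9 km³; 0.11 × 276.9 × (920/998.6) = 28.06 km³ of water.
The Korund ice shelf system is floating and already displaces its own weight of water, so its melt adds essentially nothing to sea level.
Total added water ≈ 2.806×10^10 m³ over 3.51×10^14 m² → Δh = 7.99×10^-5 m = 0.0799 mm.

≈ 0.0799 mm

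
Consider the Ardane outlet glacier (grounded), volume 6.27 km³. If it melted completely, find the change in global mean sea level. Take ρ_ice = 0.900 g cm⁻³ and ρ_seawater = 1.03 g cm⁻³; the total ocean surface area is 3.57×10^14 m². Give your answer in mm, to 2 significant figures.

≈ 0.015 mm

Ardane: 6.27 km³ × (900/1030) = 5.479 km³ of water.
Spread over 3.57×10^14 m² of ocean, Δh = 5.479×10^9 / 3.57×10^14 = 1.53×10^-5 m = 0.015 mm.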